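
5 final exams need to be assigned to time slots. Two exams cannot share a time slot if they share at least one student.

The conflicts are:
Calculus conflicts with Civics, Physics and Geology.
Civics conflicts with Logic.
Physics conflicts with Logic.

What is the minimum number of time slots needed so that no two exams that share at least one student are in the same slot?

2

Civics and Logic conflict, so at least 2 time slots are needed.
2 time slots suffice: Calculus=1, Civics=2, Physics=2, Logic=1, Geology=2. Each listed conflict is separated.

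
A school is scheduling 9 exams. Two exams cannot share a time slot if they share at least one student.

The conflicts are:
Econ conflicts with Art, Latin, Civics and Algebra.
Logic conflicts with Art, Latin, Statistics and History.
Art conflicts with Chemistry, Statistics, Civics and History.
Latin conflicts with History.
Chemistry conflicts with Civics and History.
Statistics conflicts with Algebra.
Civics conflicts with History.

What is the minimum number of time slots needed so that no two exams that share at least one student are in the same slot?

4

Art, Chemistry, Civics, History pairwise conflict, so at least 4 time slots are needed.
4 time slots suffice: Econ=2, Logic=3, Art=1, Latin=1, Chemistry=4, Statistics=2, Civics=3, Algebra=1, History=2. Every pair that conflicts lands in different time slots.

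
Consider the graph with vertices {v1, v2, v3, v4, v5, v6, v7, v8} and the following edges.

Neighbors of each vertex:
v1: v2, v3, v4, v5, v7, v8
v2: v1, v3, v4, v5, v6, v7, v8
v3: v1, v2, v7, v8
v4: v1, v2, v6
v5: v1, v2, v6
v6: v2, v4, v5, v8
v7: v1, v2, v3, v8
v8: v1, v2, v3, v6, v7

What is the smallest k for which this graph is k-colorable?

5

v1, v2, v3, v7, v8 form a clique, so at least 5 colors are needed.
5 colors suffice: color 1 → {v2}; color 2 → {v1, v6}; color 3 → {v4, v5, v8}; color 4 → {v3}; color 5 → {v7}. Every edge joins two different colors.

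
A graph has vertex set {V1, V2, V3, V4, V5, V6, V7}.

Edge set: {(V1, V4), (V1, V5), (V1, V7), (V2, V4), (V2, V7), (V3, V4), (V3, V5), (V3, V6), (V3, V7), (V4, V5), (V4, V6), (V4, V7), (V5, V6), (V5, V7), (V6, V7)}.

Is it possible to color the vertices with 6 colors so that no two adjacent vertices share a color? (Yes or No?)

The chromatic number is 5. V3, V4, V5, V6, V7 are pairwise adjacent (a clique of size 5), so at least 5 colors are needed.
5 colors suffice: color 1 → {V4}; color 2 → {V7}; color 3 → {V2, V5}; color 4 → {V1, V3}; color 5 → {V6}.
Since 6 ≥ 5, a proper 6-coloring certainly exists.

Yes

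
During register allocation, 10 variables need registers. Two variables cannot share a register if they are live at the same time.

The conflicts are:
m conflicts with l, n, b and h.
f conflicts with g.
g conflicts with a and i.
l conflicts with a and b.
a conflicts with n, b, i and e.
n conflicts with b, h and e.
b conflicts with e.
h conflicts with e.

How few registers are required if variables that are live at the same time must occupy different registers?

4

a, n, b, e all conflict with each other, so at least 4 registers are needed.
4 registers suffice: register 1 → {m, f, a}; register 2 → {g, b, h}; register 3 → {l, n, i}; register 4 → {e}. No two conflicting variables share a register.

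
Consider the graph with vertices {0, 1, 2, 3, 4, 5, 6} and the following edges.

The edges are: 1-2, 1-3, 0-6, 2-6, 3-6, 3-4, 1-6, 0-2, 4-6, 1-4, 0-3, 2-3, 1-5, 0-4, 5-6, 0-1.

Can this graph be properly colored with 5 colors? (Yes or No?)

The chromatic number is 5. 0, 1, 3, 4, 6 are mutually adjacent (a clique of size 5), so at least 5 colors are needed.
5 colors suffice: color a → {1}; color b → {6}; color c → {3, 5}; color d → {0}; color e → {2, 4}.
That is already a proper 5-coloring.

Yes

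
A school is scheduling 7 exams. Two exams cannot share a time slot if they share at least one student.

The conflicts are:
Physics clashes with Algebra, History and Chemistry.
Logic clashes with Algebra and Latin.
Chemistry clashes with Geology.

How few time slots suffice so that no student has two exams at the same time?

2

Physics and History conflict, so at least 2 time slots are needed.
Using 2 time slots: Physics=1, Logic=1, Algebra=2, Latin=2, History=2, Chemistry=2, Geology=1. Every pair that conflicts lands in different time slots.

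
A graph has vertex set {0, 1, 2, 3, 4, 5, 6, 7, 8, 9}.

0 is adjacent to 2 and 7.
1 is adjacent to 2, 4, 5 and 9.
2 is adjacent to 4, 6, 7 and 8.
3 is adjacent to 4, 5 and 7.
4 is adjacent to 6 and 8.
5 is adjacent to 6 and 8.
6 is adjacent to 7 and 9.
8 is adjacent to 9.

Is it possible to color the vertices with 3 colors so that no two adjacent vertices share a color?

Yes

The chromatic number is 3. 0, 2, 7 form a triangle, so at least 3 colors are needed.
3 colors suffice: 0=c, 1=c, 2=a, 3=c, 4=b, 5=a, 6=c, 7=b, 8=c, 9=a.
That is already a proper 3-coloring.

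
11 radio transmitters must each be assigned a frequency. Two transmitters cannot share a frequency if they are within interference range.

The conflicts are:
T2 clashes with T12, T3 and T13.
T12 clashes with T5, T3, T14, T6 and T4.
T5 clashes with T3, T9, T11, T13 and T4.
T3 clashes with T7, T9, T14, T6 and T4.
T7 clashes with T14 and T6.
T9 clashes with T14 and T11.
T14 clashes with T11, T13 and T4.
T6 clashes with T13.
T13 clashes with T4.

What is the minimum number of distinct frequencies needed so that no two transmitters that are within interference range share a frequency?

4

T12, T5, T3, T4 all conflict with each other, so at least 4 frequencies are needed.
4 frequencies suffice: frequency 1 → {T3, T11, T13}; frequency 2 → {T2, T5, T14, T6}; frequency 3 → {T12, T7, T9}; frequency 4 → {T4}. Every pair that conflicts lands in different frequencies.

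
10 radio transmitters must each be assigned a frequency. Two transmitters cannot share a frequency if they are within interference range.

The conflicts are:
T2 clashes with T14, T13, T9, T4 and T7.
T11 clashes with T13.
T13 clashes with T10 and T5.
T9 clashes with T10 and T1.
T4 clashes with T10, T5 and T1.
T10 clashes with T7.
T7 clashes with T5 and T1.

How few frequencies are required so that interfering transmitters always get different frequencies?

2

T7 and T5 conflict, so at least 2 frequencies are needed.
2 frequencies suffice: T2=1, T11=1, T14=2, T13=2, T9=2, T4=2, T10=1, T7=2, T5=1, T1=1. No two conflicting transmitters share a frequency.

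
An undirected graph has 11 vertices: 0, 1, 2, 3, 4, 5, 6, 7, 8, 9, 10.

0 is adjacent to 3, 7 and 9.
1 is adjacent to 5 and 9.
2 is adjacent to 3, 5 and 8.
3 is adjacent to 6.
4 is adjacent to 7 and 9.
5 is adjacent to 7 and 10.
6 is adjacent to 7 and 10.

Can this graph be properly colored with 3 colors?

Yes

The chromatic number is 3. The cycle 7-0-9-1-5-7 has odd length 5, so it cannot be 2-colored; at least 3 colors are needed.
3 colors suffice: color a → {3, 5, 8, 9}; color b → {1, 2, 7, 10}; color c → {0, 4, 6}.
That is already a proper 3-coloring.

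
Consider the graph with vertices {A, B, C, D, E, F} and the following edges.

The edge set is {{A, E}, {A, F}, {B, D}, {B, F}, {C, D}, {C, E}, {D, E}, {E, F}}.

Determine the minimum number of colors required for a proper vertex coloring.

C, D, E form a triangle, so at least 3 colors are needed.
3 colors suffice: color red → {B, E}; color blue → {D, F}; color green → {A, C}. No two adjacent vertices share a color.

3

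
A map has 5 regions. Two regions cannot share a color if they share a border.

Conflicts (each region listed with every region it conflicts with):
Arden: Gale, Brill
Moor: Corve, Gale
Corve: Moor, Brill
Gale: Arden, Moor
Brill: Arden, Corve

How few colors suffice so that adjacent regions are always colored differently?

The cycle Corve-Brill-Arden-Gale-Moor-Corve has odd length 5, so it cannot be 2-colored; at least 3 colors are needed.
3 colors suffice: color 1 → {Arden, Corve}; color 2 → {Moor, Brill}; color 3 → {Gale}. Each listed conflict is separated.

3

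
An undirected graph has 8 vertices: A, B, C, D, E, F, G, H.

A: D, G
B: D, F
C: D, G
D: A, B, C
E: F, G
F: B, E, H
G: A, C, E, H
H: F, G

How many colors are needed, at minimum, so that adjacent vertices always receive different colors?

B and D are adjacent, so at least 2 colors are needed.
A valid assignment using 2 colors: A=blue, B=blue, C=blue, D=red, E=blue, F=red, G=red, H=blue. No two adjacent vertices share a color.

2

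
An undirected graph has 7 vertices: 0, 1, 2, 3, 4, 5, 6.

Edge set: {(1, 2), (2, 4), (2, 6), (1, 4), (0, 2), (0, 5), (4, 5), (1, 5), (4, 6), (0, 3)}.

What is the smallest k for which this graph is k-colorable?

3

1, 4, 5 form a triangle, so at least 3 colors are needed.
3 colors suffice: color red → {0, 4}; color blue → {2, 3, 5}; color green → {1, 6}. Each edge has distinct colors on its endpoints.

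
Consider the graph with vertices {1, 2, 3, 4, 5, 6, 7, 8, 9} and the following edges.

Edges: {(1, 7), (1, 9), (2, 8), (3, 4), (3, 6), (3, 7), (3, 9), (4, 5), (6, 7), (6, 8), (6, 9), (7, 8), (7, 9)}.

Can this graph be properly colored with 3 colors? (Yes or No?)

3, 6, 7, 9 form a clique, so at least 4 colors are needed.
So 3 colors are not enough.

No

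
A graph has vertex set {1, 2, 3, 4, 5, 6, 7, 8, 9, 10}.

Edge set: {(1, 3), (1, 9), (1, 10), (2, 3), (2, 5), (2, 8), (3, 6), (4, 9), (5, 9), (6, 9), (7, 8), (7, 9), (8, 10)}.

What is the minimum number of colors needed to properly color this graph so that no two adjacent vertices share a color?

The cycle 7-9-1-10-8-7 has odd length 5, so it cannot be 2-colored; at least 3 colors are needed.
3 colors suffice: color red → {2, 9, 10}; color blue → {1, 4, 5, 6, 8}; color green → {3, 7}. No two adjacent vertices share a color.

3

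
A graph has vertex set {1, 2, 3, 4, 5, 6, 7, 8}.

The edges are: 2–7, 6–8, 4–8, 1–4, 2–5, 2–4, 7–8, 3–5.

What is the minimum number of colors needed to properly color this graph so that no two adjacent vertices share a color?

2

2 and 4 are adjacent, so at least 2 colors are needed.
2 colors suffice: 1=blue, 2=blue, 3=blue, 4=red, 5=red, 6=red, 7=red, 8=blue. Every edge joins two different colors.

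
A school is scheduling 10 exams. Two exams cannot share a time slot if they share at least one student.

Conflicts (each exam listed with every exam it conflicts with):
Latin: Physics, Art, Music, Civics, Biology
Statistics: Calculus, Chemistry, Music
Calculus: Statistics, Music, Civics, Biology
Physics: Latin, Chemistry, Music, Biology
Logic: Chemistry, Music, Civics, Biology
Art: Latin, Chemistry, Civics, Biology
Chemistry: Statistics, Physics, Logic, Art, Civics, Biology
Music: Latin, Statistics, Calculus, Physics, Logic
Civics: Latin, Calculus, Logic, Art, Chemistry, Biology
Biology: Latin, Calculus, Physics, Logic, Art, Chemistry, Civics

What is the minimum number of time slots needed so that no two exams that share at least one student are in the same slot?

4

Latin, Art, Civics, Biology all conflict with each other, so at least 4 time slots are needed.
4 time slots suffice: Latin=3, Statistics=2, Calculus=3, Physics=2, Logic=4, Art=4, Chemistry=3, Music=1, Civics=2, Biology=1. Each listed conflict is separated.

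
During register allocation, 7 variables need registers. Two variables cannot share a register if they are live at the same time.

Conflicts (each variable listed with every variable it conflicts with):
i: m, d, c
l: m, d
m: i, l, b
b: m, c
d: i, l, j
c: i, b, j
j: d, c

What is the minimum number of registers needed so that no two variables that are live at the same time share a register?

2

d and j conflict, so at least 2 registers are needed.
A valid assignment using 2 registers: i=1, l=1, m=2, b=1, d=2, c=2, j=1. No two conflicting variables share a register.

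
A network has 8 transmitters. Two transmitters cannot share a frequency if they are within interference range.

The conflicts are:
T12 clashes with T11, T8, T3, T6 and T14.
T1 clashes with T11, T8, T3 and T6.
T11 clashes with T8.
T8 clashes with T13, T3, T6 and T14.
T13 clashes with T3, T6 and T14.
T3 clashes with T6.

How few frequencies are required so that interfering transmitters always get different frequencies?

T1, T8, T3, T6 pairwise conflict, so at least 4 frequencies are needed.
Using 4 frequencies: T12=4, T1=4, T11=2, T8=1, T13=4, T3=3, T6=2, T14=2. Every pair that conflicts lands in different frequencies.

4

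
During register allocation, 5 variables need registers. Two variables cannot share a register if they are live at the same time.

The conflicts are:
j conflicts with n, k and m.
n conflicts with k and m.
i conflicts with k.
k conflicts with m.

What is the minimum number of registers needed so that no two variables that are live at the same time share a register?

j, n, k, m pairwise conflict, so at least 4 registers are needed.
A valid assignment using 4 registers: j=3, n=2, i=2, k=1, m=4. Every pair that conflicts lands in different registers.

4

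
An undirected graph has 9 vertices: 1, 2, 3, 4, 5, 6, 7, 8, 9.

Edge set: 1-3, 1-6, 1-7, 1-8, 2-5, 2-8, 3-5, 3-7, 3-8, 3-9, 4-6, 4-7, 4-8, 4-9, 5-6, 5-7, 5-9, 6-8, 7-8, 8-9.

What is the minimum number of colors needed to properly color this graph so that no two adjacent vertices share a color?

4

1, 3, 7, 8 form a clique, so at least 4 colors are needed.
A valid assignment using 4 colors: 1=d, 2=b, 3=b, 4=d, 5=a, 6=b, 7=c, 8=a, 9=c. Each edge has distinct colors on its endpoints.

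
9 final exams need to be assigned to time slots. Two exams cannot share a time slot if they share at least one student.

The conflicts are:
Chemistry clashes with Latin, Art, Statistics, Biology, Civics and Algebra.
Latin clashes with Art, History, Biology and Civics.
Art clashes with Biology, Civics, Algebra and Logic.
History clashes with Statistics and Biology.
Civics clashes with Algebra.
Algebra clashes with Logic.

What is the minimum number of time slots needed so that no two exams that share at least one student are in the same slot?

Chemistry, Art, Civics, Algebra are mutually in conflict, so at least 4 time slots are needed.
A valid assignment using 4 time slots: Chemistry=1, Latin=3, Art=2, History=1, Statistics=2, Biology=4, Civics=4, Algebra=3, Logic=1. No two conflicting exams share a time slot.

4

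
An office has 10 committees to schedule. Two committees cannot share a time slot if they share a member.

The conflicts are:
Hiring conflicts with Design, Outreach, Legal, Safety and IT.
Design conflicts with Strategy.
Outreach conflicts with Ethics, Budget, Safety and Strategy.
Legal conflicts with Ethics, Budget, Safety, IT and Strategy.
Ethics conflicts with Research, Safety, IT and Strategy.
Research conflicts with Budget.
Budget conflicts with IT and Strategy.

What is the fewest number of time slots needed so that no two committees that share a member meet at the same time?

Legal, Budget, Strategy pairwise conflict, so at least 3 time slots are needed.
3 time slots suffice: time slot 1 → {Design, Outreach, Legal, Research}; time slot 2 → {Hiring, Ethics, Budget}; time slot 3 → {Safety, IT, Strategy}. No two conflicting committees share a time slot.

3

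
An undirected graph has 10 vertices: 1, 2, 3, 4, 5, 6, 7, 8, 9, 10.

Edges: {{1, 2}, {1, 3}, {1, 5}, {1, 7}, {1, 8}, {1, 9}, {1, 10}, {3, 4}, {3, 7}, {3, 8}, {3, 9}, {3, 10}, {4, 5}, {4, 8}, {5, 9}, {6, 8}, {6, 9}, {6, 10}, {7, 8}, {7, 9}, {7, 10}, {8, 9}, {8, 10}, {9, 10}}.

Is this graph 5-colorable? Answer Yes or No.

1, 3, 7, 8, 9, 10 are mutually adjacent (a clique of size 6), so at least 6 colors are needed.
So 5 colors are not enough.

No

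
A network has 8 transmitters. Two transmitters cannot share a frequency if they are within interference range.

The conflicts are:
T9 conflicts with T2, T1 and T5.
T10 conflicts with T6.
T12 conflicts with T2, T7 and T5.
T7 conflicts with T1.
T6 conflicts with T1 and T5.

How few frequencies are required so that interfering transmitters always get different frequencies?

The cycle T7-T1-T6-T5-T12-T7 has odd length 5, so it cannot be 2-colored; at least 3 frequencies are needed.
3 frequencies suffice: T9=2, T10=1, T12=2, T2=1, T7=3, T6=2, T1=1, T5=1. Each listed conflict is separated.

3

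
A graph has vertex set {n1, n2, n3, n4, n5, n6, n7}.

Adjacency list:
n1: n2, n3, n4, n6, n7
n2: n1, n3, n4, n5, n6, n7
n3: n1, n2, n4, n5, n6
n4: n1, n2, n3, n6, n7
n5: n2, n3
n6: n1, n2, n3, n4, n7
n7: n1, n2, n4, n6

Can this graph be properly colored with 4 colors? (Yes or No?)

n1, n2, n4, n6, n7 are mutually adjacent (a clique of size 5), so at least 5 colors are needed.
So 4 colors are not enough.

No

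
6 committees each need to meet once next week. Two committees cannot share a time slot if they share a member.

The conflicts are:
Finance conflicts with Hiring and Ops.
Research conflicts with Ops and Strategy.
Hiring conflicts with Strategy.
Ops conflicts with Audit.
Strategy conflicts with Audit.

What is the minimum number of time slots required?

The cycle Hiring-Finance-Ops-Research-Strategy-Hiring has odd length 5, so it cannot be 2-colored; at least 3 time slots are needed.
3 time slots suffice: Finance=3, Research=2, Hiring=2, Ops=1, Strategy=1, Audit=2. Every pair that conflicts lands in different time slots.

3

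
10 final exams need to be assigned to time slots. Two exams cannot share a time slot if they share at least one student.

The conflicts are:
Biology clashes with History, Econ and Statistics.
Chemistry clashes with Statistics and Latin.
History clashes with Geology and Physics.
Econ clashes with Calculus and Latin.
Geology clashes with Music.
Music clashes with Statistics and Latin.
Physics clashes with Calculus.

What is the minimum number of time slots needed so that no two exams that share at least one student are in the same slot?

3

The cycle Statistics-Music-Geology-History-Biology-Statistics has odd length 5, so it cannot be 2-colored; at least 3 time slots are needed.
3 time slots suffice: time slot 1 → {History, Calculus, Statistics, Latin}; time slot 2 → {Chemistry, Econ, Music, Physics}; time slot 3 → {Biology, Geology}. No two conflicting exams share a time slot.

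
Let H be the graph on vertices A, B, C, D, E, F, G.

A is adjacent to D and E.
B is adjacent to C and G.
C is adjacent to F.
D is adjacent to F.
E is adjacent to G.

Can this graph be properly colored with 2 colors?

No

The cycle A-D-F-C-B-G-E-A has odd length 7, so it cannot be 2-colored; at least 3 colors are needed.
So 2 colors are not enough.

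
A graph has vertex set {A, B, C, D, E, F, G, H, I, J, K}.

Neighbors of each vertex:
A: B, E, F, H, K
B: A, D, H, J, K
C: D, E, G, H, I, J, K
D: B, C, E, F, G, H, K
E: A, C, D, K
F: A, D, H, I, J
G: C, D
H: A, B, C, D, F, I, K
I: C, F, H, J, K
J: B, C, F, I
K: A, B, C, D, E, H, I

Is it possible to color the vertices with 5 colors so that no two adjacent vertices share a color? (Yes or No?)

Yes

The chromatic number is 4. C, D, E, K are mutually adjacent (a clique of size 4), so at least 4 colors are needed.
One proper 4-coloring: A=2, B=3, C=3, D=2, E=4, F=1, G=1, H=4, I=2, J=4, K=1.
Since 5 ≥ 4, a proper 5-coloring certainly exists.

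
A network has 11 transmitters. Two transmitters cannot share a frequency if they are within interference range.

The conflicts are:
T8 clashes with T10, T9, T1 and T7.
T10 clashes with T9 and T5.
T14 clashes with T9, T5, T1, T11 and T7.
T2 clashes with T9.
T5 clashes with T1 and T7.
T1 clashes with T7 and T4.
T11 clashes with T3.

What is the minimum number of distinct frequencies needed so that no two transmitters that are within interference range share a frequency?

T14, T5, T1, T7 pairwise conflict, so at least 4 frequencies are needed.
4 frequencies suffice: frequency 1 → {T9, T1, T11}; frequency 2 → {T8, T14, T2, T3, T4}; frequency 3 → {T5}; frequency 4 → {T10, T7}. Every pair that conflicts lands in different frequencies.

4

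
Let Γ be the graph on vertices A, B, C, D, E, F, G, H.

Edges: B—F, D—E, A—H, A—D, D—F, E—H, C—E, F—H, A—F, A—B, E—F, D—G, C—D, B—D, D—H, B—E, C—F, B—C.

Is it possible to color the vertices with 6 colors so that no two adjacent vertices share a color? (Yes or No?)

Yes

The chromatic number is 5. B, C, D, E, F form a clique, so at least 5 colors are needed.
One proper 5-coloring: A=green, B=yellow, C=purple, D=red, E=green, F=blue, G=blue, H=yellow.
Since 6 ≥ 5, a proper 6-coloring certainly exists.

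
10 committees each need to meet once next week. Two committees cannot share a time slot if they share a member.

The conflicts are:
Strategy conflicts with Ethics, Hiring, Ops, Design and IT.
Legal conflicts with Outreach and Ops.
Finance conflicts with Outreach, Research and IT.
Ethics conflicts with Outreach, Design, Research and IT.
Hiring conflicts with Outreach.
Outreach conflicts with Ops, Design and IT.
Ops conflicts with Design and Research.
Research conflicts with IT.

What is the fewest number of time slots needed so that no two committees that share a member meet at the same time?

3

Strategy, Ops, Design are mutually in conflict, so at least 3 time slots are needed.
3 time slots suffice: time slot 1 → {Strategy, Outreach, Research}; time slot 2 → {Finance, Ethics, Hiring, Ops}; time slot 3 → {Legal, Design, IT}. No two conflicting committees share a time slot.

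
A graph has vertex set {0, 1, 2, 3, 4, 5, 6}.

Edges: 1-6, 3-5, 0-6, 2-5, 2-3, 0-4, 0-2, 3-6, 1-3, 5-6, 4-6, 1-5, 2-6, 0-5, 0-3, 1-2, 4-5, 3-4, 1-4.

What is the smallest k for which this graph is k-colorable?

5

1, 2, 3, 5, 6 are pairwise adjacent (a clique of size 5), so at least 5 colors are needed.
5 colors suffice: color a → {5}; color b → {3}; color c → {6}; color d → {2, 4}; color e → {0, 1}. Every edge joins two different colors.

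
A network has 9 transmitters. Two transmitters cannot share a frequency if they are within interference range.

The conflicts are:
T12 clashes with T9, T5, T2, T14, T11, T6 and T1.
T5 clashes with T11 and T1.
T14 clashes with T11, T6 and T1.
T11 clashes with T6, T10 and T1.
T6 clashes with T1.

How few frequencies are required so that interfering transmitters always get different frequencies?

T12, T14, T11, T6, T1 all conflict with each other, so at least 5 frequencies are needed.
5 frequencies suffice: T12=1, T9=2, T5=4, T2=2, T14=4, T11=2, T6=5, T10=1, T1=3. Every pair that conflicts lands in different frequencies.

5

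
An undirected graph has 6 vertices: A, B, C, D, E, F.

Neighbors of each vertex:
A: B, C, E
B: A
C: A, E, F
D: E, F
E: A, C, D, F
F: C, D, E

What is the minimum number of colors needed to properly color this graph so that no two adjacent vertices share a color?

3

C, E, F are mutually adjacent, so at least 3 colors are needed.
3 colors suffice: color red → {B, E}; color blue → {A, F}; color green → {C, D}. Every edge joins two different colors.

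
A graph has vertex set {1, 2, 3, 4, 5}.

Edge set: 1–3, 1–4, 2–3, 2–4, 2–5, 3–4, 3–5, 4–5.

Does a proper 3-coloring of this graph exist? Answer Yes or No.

No

2, 3, 4, 5 are mutually adjacent (a clique of size 4), so at least 4 colors are needed.
So 3 colors are not enough.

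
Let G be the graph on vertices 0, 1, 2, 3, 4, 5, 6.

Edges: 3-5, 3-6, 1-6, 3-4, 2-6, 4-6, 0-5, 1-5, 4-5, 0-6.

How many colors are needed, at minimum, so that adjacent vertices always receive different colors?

3, 4, 6 are pairwise adjacent, so at least 3 colors are needed.
A valid assignment using 3 colors: 0=b, 1=b, 2=b, 3=b, 4=c, 5=a, 6=a. No two adjacent vertices share a color.

3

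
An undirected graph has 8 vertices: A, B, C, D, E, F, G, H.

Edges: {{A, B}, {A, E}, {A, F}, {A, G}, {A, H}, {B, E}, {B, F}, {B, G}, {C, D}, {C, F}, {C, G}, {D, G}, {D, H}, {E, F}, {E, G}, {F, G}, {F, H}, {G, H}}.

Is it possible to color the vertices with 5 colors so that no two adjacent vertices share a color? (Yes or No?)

The chromatic number is 5. A, B, E, F, G form a clique, so at least 5 colors are needed.
5 colors suffice: color 1 → {G}; color 2 → {D, F}; color 3 → {A, C}; color 4 → {B, H}; color 5 → {E}.
That is already a proper 5-coloring.

Yes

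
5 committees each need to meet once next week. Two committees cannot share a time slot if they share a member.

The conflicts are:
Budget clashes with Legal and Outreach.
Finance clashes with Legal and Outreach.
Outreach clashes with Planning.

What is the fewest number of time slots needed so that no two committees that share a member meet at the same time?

Outreach and Planning conflict, so at least 2 time slots are needed.
2 time slots suffice: Budget=2, Finance=2, Legal=1, Outreach=1, Planning=2. Every pair that conflicts lands in different time slots.

2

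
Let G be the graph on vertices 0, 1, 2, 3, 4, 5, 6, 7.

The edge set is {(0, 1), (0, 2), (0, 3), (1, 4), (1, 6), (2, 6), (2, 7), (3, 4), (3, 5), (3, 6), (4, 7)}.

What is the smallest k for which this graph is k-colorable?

The cycle 0-1-4-7-2-0 has odd length 5, so it cannot be 2-colored; at least 3 colors are needed.
3 colors suffice: color a → {1, 2, 3}; color b → {0, 4, 5, 6}; color c → {7}. Every edge joins two different colors.

3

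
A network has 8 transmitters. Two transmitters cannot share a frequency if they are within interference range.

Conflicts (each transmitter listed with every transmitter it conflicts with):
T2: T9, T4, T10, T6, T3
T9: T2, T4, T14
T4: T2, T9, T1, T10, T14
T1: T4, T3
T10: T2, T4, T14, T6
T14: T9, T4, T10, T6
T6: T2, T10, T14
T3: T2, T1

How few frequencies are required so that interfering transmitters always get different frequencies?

T9, T4, T14 pairwise conflict, so at least 3 frequencies are needed.
3 frequencies suffice: frequency 1 → {T4, T6, T3}; frequency 2 → {T2, T1, T14}; frequency 3 → {T9, T10}. Each listed conflict is separated.

3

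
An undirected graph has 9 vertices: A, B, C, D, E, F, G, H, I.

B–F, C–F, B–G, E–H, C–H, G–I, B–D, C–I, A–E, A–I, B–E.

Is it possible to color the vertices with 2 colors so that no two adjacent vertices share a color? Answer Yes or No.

The cycle C-I-G-B-F-C has odd length 5, so it cannot be 2-colored; at least 3 colors are needed.
So 2 colors are not enough.

No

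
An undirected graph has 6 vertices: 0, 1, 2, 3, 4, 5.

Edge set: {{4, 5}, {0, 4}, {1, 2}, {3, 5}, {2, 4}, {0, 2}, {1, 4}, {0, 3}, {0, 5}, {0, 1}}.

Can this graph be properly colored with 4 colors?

The chromatic number is 4. 0, 1, 2, 4 are mutually adjacent (a clique of size 4), so at least 4 colors are needed.
4 colors suffice: color a → {0}; color b → {3, 4}; color c → {1, 5}; color d → {2}.
That is already a proper 4-coloring.

Yes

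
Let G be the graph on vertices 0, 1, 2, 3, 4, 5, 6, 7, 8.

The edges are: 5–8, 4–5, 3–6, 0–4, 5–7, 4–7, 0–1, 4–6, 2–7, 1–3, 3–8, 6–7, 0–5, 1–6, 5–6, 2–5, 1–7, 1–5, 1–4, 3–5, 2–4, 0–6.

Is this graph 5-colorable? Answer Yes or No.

The chromatic number is 5. 0, 1, 4, 5, 6 are pairwise adjacent (a clique of size 5), so at least 5 colors are needed.
5 colors suffice: color a → {5}; color b → {3, 4}; color c → {2, 6, 8}; color d → {1}; color e → {0, 7}.
That is already a proper 5-coloring.

Yes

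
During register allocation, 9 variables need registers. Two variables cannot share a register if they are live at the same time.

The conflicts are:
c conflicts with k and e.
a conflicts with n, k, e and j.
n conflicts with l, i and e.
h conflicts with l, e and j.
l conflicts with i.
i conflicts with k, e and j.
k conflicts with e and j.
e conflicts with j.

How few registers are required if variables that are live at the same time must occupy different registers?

i, k, e, j pairwise conflict, so at least 4 registers are needed.
4 registers suffice: c=2, a=3, n=2, h=3, l=1, i=3, k=4, e=1, j=2. Every pair that conflicts lands in different registers.

4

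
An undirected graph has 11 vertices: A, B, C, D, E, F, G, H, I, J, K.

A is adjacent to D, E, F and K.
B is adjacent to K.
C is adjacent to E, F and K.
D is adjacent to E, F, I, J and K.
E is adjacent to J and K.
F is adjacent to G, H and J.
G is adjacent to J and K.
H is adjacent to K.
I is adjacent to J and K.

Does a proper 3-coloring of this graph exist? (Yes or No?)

No

A, D, E, K are mutually adjacent (a clique of size 4), so at least 4 colors are needed.
So 3 colors are not enough.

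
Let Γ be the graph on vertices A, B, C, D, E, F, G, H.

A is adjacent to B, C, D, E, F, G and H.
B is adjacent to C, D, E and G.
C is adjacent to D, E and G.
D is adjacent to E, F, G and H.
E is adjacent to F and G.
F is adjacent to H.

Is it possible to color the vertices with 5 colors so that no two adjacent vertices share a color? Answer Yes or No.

A, B, C, D, E, G are mutually adjacent (a clique of size 6), so at least 6 colors are needed.
So 5 colors are not enough.

No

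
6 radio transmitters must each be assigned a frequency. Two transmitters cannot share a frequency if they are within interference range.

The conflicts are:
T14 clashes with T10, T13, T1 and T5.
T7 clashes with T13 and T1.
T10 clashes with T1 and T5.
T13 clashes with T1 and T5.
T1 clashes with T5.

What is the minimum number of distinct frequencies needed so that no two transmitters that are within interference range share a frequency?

4

T14, T13, T1, T5 all conflict with each other, so at least 4 frequencies are needed.
Using 4 frequencies: T14=2, T7=2, T10=3, T13=3, T1=1, T5=4. Every pair that conflicts lands in different frequencies.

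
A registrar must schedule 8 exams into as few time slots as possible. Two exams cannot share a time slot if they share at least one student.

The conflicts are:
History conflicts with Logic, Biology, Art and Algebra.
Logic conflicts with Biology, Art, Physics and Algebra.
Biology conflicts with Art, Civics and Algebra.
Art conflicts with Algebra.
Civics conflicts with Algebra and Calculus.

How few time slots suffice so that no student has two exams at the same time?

History, Logic, Biology, Art, Algebra are mutually in conflict, so at least 5 time slots are needed.
5 time slots suffice: History=4, Logic=2, Biology=3, Art=5, Physics=1, Civics=2, Algebra=1, Calculus=1. Every pair that conflicts lands in different time slots.

5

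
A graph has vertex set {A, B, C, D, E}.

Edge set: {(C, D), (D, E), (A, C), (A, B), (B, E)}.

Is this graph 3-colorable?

The chromatic number is 3. The cycle B-E-D-C-A-B has odd length 5, so it cannot be 2-colored; at least 3 colors are needed.
One proper 3-coloring: A=red, B=blue, C=blue, D=red, E=green.
That is already a proper 3-coloring.

Yes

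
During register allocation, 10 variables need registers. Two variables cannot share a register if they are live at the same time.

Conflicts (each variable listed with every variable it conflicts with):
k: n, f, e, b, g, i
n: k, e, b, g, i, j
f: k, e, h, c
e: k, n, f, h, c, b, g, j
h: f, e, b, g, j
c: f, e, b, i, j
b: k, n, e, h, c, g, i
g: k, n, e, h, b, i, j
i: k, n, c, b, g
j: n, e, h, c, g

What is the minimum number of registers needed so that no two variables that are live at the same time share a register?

k, n, e, b, g are mutually in conflict, so at least 5 registers are needed.
5 registers suffice: register 1 → {e, i}; register 2 → {c, g}; register 3 → {f, b, j}; register 4 → {k, h}; register 5 → {n}. No two conflicting variables share a register.

5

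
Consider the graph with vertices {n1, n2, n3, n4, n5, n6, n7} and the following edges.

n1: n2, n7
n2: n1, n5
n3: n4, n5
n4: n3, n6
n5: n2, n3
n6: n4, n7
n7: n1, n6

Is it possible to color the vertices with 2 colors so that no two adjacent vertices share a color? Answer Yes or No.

The cycle n4-n6-n7-n1-n2-n5-n3-n4 has odd length 7, so it cannot be 2-colored; at least 3 colors are needed.
So 2 colors are not enough.

No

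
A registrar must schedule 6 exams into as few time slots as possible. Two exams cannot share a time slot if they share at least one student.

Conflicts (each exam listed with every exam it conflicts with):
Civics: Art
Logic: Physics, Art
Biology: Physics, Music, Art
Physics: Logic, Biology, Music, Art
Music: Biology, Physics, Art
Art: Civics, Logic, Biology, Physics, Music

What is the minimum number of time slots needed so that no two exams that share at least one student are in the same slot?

Biology, Physics, Music, Art are mutually in conflict, so at least 4 time slots are needed.
A valid assignment using 4 time slots: Civics=2, Logic=3, Biology=4, Physics=2, Music=3, Art=1. No two conflicting exams share a time slot.

4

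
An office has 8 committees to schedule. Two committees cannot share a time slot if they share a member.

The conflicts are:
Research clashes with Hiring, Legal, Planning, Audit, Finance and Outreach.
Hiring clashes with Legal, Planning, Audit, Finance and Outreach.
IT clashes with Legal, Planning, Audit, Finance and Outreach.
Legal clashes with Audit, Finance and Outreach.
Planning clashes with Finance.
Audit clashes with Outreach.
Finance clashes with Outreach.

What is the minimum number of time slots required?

5

Research, Hiring, Legal, Audit, Outreach are mutually in conflict, so at least 5 time slots are needed.
Using 5 time slots: Research=3, Hiring=2, IT=2, Legal=4, Planning=1, Audit=5, Finance=5, Outreach=1. Each listed conflict is separated.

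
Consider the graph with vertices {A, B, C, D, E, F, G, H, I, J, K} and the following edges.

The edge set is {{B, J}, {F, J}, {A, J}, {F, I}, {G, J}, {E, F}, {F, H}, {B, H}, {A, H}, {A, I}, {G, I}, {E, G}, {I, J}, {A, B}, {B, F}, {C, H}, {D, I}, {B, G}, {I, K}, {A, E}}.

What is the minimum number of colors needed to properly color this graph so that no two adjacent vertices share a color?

3

A, B, H form a triangle, so at least 3 colors are needed.
3 colors suffice: A=2, B=1, C=1, D=2, E=1, F=2, G=2, H=3, I=1, J=3, K=2. Each edge has distinct colors on its endpoints.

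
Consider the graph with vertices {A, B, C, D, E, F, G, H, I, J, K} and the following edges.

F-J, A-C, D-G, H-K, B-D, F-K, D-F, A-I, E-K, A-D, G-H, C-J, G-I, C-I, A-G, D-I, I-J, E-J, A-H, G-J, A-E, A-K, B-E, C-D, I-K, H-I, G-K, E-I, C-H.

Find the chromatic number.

5

A, G, H, I, K form a clique, so at least 5 colors are needed.
5 colors suffice: color red → {B, F, I}; color blue → {A, J}; color green → {C, E, G}; color yellow → {D, K}; color purple → {H}. Each edge has distinct colors on its endpoints.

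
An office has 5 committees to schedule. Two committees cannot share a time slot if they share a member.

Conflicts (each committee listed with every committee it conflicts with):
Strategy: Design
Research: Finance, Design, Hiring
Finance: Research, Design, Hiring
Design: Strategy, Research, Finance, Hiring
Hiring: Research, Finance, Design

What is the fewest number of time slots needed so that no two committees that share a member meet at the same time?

Research, Finance, Design, Hiring all conflict with each other, so at least 4 time slots are needed.
A valid assignment using 4 time slots: Strategy=2, Research=4, Finance=3, Design=1, Hiring=2. No two conflicting committees share a time slot.

4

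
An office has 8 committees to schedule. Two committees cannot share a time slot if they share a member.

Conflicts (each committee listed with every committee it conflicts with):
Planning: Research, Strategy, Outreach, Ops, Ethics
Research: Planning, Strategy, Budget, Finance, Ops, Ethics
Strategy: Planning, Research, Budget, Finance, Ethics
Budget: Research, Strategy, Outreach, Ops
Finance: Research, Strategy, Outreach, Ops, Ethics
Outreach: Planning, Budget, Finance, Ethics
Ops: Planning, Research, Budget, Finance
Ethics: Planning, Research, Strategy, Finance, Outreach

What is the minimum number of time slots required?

4

Planning, Research, Strategy, Ethics all conflict with each other, so at least 4 time slots are needed.
Using 4 time slots: Planning=3, Research=1, Strategy=4, Budget=3, Finance=3, Outreach=1, Ops=2, Ethics=2. No two conflicting committees share a time slot.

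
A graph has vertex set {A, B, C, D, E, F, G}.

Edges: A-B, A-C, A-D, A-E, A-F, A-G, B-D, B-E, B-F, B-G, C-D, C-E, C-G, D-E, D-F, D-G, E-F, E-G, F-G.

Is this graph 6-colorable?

Yes

The chromatic number is 6. A, B, D, E, F, G form a clique, so at least 6 colors are needed.
6 colors suffice: color 1 → {G}; color 2 → {D}; color 3 → {E}; color 4 → {A}; color 5 → {B, C}; color 6 → {F}.
That is already a proper 6-coloring.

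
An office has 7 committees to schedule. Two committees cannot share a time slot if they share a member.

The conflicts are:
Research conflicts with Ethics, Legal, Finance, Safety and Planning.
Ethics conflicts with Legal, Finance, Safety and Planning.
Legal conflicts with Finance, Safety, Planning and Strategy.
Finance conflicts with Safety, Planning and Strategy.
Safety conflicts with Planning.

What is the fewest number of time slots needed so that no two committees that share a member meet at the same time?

6

Research, Ethics, Legal, Finance, Safety, Planning are mutually in conflict, so at least 6 time slots are needed.
6 time slots suffice: Research=3, Ethics=6, Legal=1, Finance=2, Safety=5, Planning=4, Strategy=3. No two conflicting committees share a time slot.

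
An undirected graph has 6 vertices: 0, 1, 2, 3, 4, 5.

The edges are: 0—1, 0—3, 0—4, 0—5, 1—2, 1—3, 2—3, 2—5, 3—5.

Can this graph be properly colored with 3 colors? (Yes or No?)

Yes

The chromatic number is 3. 1, 2, 3 are pairwise adjacent, so at least 3 colors are needed.
3 colors suffice: 0=b, 1=c, 2=b, 3=a, 4=a, 5=c.
That is already a proper 3-coloring.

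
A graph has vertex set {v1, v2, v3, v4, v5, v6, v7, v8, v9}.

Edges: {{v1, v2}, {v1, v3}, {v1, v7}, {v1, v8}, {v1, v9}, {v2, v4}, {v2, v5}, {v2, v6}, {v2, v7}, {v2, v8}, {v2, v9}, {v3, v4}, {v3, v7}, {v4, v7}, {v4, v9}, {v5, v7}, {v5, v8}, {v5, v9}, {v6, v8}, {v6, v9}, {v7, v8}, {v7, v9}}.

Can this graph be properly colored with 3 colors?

v2, v4, v7, v9 are pairwise adjacent (a clique of size 4), so at least 4 colors are needed.
So 3 colors are not enough.

No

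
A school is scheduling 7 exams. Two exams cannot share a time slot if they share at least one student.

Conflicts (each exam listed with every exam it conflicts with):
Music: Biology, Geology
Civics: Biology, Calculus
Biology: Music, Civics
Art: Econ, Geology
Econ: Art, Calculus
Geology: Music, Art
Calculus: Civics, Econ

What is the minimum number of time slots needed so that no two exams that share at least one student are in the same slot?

The cycle Art-Geology-Music-Biology-Civics-Calculus-Econ-Art has odd length 7, so it cannot be 2-colored; at least 3 time slots are needed.
A valid assignment using 3 time slots: Music=2, Civics=2, Biology=1, Art=2, Econ=3, Geology=1, Calculus=1. No two conflicting exams share a time slot.

3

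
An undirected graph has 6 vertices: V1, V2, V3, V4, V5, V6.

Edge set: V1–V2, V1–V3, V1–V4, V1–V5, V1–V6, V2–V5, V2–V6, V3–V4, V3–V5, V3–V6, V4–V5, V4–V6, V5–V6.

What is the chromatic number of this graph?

V1, V3, V4, V5, V6 form a clique, so at least 5 colors are needed.
5 colors suffice: color 1 → {V1}; color 2 → {V5}; color 3 → {V6}; color 4 → {V2, V4}; color 5 → {V3}. Each edge has distinct colors on its endpoints.

5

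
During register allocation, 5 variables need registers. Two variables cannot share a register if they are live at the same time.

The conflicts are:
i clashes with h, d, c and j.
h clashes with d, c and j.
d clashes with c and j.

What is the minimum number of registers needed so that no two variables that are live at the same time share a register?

4

i, h, d, j pairwise conflict, so at least 4 registers are needed.
4 registers suffice: register 1 → {h}; register 2 → {d}; register 3 → {i}; register 4 → {c, j}. No two conflicting variables share a register.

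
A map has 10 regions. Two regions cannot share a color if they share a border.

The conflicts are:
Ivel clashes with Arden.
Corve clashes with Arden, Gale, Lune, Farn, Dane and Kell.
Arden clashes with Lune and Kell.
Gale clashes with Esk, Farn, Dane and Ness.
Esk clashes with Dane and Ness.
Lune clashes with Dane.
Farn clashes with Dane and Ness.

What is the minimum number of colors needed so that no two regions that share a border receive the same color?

Corve, Gale, Farn, Dane pairwise conflict, so at least 4 colors are needed.
A valid assignment using 4 colors: Ivel=1, Corve=1, Arden=2, Gale=2, Esk=1, Lune=4, Farn=4, Dane=3, Ness=3, Kell=3. Every pair that conflicts lands in different colors.

4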